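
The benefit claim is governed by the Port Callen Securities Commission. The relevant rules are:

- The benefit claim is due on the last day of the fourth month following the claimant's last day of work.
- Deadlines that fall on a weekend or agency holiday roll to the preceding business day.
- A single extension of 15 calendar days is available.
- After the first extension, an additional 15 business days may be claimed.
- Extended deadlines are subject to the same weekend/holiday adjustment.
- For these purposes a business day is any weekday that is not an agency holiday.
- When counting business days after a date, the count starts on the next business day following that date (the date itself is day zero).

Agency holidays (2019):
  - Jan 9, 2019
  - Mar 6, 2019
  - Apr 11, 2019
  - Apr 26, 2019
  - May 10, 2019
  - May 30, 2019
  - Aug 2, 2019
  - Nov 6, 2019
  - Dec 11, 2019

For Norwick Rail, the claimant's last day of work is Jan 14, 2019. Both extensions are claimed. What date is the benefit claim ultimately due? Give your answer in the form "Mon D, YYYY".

4 months after Jan 14, 2019 falls in May 2019; the last day of that month is May 31, 2019.
May 31, 2019 (Friday) is already a business day.
With the 15-day extension, May 31, 2019 becomes Jun 15, 2019.
Jun 15, 2019 falls on a Saturday. Rolling to the preceding business day gives Jun 14, 2019, a Friday.
The 15-business-day extension runs from Jun 14, 2019 to Jul 5, 2019.
Jul 5, 2019 (Friday) is already a business day.
So the filing is due Jul 5, 2019.

Jul 5, 2019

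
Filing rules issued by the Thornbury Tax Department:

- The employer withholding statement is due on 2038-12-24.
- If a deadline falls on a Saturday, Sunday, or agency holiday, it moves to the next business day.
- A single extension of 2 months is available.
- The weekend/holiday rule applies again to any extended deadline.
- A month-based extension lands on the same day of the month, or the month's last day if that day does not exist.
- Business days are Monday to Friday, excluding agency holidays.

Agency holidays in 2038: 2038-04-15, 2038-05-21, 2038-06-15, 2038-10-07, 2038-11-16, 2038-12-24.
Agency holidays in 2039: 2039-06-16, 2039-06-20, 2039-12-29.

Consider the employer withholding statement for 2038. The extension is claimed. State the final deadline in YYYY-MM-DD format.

The statutory due date is 2038-12-24.
2038-12-24 is a listed holiday; the next business day is 2038-12-27 (Monday).
Add 2 months to 2038-12-27: 2039-02-27.
Because 2039-02-27 is a Sunday, the deadline becomes 2039-02-28 (Monday).
The final due date is 2039-02-28.

2039-02-28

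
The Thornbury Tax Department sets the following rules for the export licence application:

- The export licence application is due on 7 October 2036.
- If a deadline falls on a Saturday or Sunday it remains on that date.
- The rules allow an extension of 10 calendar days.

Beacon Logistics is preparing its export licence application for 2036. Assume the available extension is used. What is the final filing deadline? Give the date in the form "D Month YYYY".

17 October 2036

The stated deadline is 7 October 2036.
7 October 2036 is a Tuesday; no weekend or holiday adjustment applies.
Add the 10 calendar-day extension to 7 October 2036: 17 October 2036.
No adjustment is made for weekends or holidays, so 17 October 2036 stands.
Deadline: 17 October 2036.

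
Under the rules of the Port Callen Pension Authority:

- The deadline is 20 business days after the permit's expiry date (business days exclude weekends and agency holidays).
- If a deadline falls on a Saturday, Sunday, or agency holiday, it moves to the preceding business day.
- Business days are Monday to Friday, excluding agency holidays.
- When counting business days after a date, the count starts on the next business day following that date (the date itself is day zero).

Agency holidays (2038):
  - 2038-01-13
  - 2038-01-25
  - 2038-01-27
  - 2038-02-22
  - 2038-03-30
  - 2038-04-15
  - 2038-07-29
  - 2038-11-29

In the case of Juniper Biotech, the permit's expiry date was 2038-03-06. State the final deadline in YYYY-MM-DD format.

2038-04-05

20 business days after 2038-03-06, excluding weekends and holidays, is 2038-04-05.
2038-04-05 is a Monday and not a listed holiday, so it stands.
Final deadline: 2038-04-05.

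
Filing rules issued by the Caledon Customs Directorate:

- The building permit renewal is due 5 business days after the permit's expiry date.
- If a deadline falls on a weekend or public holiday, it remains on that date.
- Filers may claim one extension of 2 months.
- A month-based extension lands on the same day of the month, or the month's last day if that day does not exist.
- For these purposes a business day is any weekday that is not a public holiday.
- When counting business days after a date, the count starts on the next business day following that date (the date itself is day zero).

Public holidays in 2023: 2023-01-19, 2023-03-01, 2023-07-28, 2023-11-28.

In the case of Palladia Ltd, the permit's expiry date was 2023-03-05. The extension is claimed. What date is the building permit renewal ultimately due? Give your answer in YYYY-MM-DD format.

Starting the day after 2023-03-05 and counting 5 business days lands on 2023-03-10.
2023-03-10 is a Friday; no weekend or holiday adjustment applies.
The 2 months extension carries 2023-03-10 to 2023-05-10.
2023-05-10 falls on a Wednesday. The rules make no weekend/holiday allowance, so it remains 2023-05-10.
The final due date is 2023-05-10.

2023-05-10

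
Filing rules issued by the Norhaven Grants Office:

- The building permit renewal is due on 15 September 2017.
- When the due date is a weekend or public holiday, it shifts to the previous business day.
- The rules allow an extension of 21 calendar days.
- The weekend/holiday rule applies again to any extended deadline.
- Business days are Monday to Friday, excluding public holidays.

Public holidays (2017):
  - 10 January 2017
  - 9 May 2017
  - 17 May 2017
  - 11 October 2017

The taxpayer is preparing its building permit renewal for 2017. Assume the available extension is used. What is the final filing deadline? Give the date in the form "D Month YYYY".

6 October 2017

Start from the fixed due date, 15 September 2017.
15 September 2017 falls on a Friday, which is a business day, so no adjustment is needed.
Applying the 21-calendar-day extension: 15 September 2017 + 21 days = 6 October 2017.
6 October 2017 (Friday) is already a business day.
Final deadline: 6 October 2017.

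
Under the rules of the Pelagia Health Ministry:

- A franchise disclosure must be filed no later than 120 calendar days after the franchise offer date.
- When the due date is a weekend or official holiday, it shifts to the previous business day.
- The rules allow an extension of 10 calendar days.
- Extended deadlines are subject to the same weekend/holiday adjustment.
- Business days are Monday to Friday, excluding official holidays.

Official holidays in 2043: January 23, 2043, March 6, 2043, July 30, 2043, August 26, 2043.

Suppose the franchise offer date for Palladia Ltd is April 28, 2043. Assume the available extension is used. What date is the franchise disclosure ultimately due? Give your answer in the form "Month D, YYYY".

September 4, 2043

From April 28, 2043, 120 calendar days later is August 26, 2043.
August 26, 2043 is a listed holiday; the preceding business day is August 25, 2043 (Tuesday).
Add the 10 calendar-day extension to August 25, 2043: September 4, 2043.
September 4, 2043 falls on a Friday, which is a business day, so no adjustment is needed.
The final due date is September 4, 2043.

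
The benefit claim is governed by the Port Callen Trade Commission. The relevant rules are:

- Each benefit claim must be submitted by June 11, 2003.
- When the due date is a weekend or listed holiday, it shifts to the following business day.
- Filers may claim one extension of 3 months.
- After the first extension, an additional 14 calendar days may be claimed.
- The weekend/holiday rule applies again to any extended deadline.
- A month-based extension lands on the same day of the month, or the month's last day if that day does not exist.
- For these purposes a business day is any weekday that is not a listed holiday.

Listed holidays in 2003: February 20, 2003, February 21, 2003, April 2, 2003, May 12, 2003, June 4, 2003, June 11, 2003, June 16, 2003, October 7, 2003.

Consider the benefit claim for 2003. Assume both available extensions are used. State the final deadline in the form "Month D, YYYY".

Start from the fixed due date, June 11, 2003.
June 11, 2003 falls on a listed holiday. Rolling to the next business day gives June 12, 2003, a Thursday.
Applying the 3 months extension: 3 months after June 12, 2003 is September 12, 2003.
Since September 12, 2003 is a Friday and not a holiday, the date is unchanged.
Add the 14 calendar-day extension to September 12, 2003: September 26, 2003.
September 26, 2003 is a Friday and not a listed holiday, so it stands.
Deadline: September 26, 2003.

September 26, 2003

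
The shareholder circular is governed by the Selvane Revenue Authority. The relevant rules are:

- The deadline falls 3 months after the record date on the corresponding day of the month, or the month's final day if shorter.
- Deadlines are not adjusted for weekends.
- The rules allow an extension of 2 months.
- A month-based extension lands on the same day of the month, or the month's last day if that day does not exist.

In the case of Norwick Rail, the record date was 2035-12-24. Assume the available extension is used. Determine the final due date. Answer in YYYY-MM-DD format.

3 months from 2035-12-24 is 2036-03-24.
2036-03-24 is a Monday; no weekend or holiday adjustment applies.
Applying the 2 months extension: 2 months after 2036-03-24 is 2036-05-24.
2036-05-24 is a Saturday; no weekend or holiday adjustment applies.
Final deadline: 2036-05-24.

2036-05-24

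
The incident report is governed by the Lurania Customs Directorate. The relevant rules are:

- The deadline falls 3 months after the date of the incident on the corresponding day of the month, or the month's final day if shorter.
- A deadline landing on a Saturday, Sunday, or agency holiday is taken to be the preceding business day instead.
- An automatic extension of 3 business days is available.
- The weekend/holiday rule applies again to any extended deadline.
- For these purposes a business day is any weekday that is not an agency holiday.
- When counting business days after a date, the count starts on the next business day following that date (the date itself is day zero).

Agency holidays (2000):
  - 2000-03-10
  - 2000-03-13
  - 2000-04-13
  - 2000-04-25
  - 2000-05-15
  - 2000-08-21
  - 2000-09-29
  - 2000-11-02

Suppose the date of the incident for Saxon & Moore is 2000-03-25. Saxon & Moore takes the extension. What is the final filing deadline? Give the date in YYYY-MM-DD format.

3 months from 2000-03-25 is 2000-06-25.
2000-06-25 falls on a Sunday. Rolling to the preceding business day gives 2000-06-23, a Friday.
Applying the 3-business-day extension: 3 business days after 2000-06-23 is 2000-06-28.
2000-06-28 (Wednesday) is already a business day.
Final deadline: 2000-06-28.

2000-06-28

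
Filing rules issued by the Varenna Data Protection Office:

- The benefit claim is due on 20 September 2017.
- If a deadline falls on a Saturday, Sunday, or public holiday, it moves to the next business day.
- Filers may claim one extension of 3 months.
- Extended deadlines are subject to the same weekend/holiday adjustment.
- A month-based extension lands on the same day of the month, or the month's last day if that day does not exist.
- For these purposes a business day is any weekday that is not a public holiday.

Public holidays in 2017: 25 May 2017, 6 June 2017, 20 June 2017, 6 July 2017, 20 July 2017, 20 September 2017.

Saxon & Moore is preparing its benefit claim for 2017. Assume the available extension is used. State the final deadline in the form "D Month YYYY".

The stated deadline is 20 September 2017.
20 September 2017 falls on a listed holiday. Rolling to the next business day gives 21 September 2017, a Thursday.
Applying the 3 months extension: 3 months after 21 September 2017 is 21 December 2017.
21 December 2017 falls on a Thursday, which is a business day, so no adjustment is needed.
So the filing is due 21 December 2017.

21 December 2017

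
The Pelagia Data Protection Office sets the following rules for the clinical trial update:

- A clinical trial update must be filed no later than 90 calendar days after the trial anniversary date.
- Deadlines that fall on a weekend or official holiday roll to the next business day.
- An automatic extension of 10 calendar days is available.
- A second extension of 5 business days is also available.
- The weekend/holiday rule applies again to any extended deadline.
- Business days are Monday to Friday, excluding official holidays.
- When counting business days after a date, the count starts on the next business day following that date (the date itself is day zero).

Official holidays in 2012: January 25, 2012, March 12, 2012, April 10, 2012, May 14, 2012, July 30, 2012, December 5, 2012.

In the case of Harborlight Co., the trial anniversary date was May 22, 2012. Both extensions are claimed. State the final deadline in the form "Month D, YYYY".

From May 22, 2012, 90 calendar days later is August 20, 2012.
Since August 20, 2012 is a Monday and not a holiday, the date is unchanged.
With the 10-day extension, August 20, 2012 becomes August 30, 2012.
August 30, 2012 (Thursday) is already a business day.
Counting 5 further business days from August 30, 2012 reaches September 6, 2012.
Since September 6, 2012 is a Thursday and not a holiday, the date is unchanged.
So the filing is due September 6, 2012.

September 6, 2012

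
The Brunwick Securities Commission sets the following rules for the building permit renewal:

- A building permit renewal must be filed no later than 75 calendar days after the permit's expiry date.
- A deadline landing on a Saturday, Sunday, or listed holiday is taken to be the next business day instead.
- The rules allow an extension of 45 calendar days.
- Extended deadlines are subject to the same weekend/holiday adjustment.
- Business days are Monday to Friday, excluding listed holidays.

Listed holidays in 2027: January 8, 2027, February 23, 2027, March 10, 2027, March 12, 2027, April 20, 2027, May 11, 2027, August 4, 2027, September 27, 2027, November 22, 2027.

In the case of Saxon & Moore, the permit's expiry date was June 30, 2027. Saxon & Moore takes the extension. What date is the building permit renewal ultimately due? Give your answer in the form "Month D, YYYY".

October 28, 2027

Adding 75 calendar days to June 30, 2027 gives September 13, 2027.
September 13, 2027 falls on a Monday, which is a business day, so no adjustment is needed.
Applying the 45-calendar-day extension: September 13, 2027 + 45 days = October 28, 2027.
October 28, 2027 (Thursday) is already a business day.
Final deadline: October 28, 2027.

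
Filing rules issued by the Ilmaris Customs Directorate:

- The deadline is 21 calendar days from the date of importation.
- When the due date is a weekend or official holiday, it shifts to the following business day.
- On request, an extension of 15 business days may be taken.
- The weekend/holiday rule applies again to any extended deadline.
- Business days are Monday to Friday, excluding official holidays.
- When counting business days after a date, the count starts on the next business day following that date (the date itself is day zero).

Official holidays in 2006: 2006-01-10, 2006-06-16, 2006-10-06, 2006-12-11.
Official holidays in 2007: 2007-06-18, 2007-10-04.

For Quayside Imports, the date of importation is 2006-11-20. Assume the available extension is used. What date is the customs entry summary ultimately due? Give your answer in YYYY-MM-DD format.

2007-01-02

21 calendar days after 2006-11-20 is 2006-12-11.
2006-12-11 is a listed holiday; the next business day is 2006-12-12 (Tuesday).
The 15-business-day extension runs from 2006-12-12 to 2007-01-02.
Since 2007-01-02 is a Tuesday and not a holiday, the date is unchanged.
So the filing is due 2007-01-02.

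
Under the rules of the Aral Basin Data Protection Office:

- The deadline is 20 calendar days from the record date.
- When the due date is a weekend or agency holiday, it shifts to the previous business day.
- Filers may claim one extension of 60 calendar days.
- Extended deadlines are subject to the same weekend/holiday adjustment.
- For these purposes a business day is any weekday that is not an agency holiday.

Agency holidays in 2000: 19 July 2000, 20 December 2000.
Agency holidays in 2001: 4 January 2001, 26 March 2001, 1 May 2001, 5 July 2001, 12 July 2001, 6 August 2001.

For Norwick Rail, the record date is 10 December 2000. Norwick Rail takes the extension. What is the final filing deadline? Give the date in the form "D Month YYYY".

27 February 2001

Trigger date 10 December 2000 + 20 calendar days = 30 December 2000.
Because 30 December 2000 is a Saturday, the deadline becomes 29 December 2000 (Friday).
The 60-calendar-day extension moves the deadline from 29 December 2000 to 27 February 2001.
27 February 2001 falls on a Tuesday, which is a business day, so no adjustment is needed.
Final deadline: 27 February 2001.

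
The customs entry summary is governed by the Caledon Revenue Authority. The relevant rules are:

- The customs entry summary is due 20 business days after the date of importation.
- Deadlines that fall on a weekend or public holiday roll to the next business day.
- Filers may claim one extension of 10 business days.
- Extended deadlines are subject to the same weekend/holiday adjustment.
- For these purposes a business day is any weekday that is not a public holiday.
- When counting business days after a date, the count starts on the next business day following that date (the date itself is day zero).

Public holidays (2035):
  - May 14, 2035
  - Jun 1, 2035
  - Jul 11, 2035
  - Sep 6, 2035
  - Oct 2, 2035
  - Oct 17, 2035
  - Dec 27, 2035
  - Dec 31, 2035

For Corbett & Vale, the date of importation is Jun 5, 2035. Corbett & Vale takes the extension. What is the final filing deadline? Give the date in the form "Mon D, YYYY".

Starting the day after Jun 5, 2035 and counting 20 business days lands on Jul 3, 2035.
Jul 3, 2035 (Tuesday) is already a business day.
Applying the 10-business-day extension: 10 business days after Jul 3, 2035 is Jul 18, 2035.
Since Jul 18, 2035 is a Wednesday and not a holiday, the date is unchanged.
The final due date is Jul 18, 2035.

Jul 18, 2035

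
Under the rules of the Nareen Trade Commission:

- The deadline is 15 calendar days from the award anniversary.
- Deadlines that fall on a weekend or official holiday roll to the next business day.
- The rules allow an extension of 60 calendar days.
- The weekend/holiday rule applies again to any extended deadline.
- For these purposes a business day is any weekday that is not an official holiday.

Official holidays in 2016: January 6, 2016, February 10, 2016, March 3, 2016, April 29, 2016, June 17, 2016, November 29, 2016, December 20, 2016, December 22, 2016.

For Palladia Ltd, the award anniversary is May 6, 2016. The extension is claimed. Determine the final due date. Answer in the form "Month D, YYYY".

July 22, 2016

15 calendar days after May 6, 2016 is May 21, 2016.
May 21, 2016 falls on a Saturday. Rolling to the next business day gives May 23, 2016, a Monday.
The 60-calendar-day extension moves the deadline from May 23, 2016 to July 22, 2016.
July 22, 2016 falls on a Friday, which is a business day, so no adjustment is needed.
Final deadline: July 22, 2016.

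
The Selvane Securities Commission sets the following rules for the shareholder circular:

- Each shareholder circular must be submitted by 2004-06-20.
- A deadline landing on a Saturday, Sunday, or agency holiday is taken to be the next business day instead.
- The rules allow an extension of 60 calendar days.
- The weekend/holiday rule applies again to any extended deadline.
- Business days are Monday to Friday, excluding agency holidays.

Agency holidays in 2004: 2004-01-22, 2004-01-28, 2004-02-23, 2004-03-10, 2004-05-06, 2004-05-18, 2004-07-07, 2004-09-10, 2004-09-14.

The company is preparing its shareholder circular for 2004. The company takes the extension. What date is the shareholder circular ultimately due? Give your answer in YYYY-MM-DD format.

2004-08-20

The stated deadline is 2004-06-20.
2004-06-20 is a Sunday; the next business day is 2004-06-21 (Monday).
With the 60-day extension, 2004-06-21 becomes 2004-08-20.
Since 2004-08-20 is a Friday and not a holiday, the date is unchanged.
Deadline: 2004-08-20.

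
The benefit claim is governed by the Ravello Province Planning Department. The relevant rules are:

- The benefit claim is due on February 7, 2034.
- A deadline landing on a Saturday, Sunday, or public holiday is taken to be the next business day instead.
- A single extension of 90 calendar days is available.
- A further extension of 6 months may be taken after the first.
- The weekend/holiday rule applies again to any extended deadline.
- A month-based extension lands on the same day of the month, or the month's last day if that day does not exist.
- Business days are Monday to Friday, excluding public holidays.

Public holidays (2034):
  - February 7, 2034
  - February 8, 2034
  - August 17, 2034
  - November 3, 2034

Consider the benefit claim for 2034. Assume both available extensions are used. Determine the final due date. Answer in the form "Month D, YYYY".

Start from the fixed due date, February 7, 2034.
February 7, 2034 is a listed holiday, so it moves to the next business day, February 9, 2034 (Thursday).
The 90-calendar-day extension moves the deadline from February 9, 2034 to May 10, 2034.
May 10, 2034 falls on a Wednesday, which is a business day, so no adjustment is needed.
Applying the 6 months extension: 6 months after May 10, 2034 is November 10, 2034.
November 10, 2034 falls on a Friday, which is a business day, so no adjustment is needed.
Deadline: November 10, 2034.

November 10, 2034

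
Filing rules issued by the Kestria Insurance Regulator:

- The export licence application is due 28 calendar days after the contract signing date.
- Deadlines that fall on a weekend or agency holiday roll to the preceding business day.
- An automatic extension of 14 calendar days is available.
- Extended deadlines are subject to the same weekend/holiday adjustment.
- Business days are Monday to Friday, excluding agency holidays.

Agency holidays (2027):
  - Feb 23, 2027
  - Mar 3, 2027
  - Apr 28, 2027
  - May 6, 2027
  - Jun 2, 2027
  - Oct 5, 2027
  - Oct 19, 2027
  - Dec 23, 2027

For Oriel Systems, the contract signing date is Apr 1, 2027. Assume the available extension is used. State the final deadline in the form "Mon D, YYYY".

28 calendar days after Apr 1, 2027 is Apr 29, 2027.
Apr 29, 2027 falls on a Thursday, which is a business day, so no adjustment is needed.
The 14-calendar-day extension moves the deadline from Apr 29, 2027 to May 13, 2027.
May 13, 2027 (Thursday) is already a business day.
Deadline: May 13, 2027.

May 13, 2027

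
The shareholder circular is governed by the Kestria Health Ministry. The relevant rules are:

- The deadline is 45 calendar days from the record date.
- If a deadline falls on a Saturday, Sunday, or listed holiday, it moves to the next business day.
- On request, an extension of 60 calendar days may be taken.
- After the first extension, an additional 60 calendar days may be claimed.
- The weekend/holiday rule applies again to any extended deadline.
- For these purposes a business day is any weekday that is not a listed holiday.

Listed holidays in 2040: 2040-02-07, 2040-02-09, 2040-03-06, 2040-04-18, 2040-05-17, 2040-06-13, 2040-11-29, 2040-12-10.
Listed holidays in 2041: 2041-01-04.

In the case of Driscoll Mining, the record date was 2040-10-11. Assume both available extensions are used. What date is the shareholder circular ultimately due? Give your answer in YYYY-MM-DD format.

Adding 45 calendar days to 2040-10-11 gives 2040-11-25.
Because 2040-11-25 is a Sunday, the deadline becomes 2040-11-26 (Monday).
With the 60-day extension, 2040-11-26 becomes 2041-01-25.
Since 2041-01-25 is a Friday and not a holiday, the date is unchanged.
With the 60-day extension, 2041-01-25 becomes 2041-03-26.
Since 2041-03-26 is a Tuesday and not a holiday, the date is unchanged.
So the filing is due 2041-03-26.

2041-03-26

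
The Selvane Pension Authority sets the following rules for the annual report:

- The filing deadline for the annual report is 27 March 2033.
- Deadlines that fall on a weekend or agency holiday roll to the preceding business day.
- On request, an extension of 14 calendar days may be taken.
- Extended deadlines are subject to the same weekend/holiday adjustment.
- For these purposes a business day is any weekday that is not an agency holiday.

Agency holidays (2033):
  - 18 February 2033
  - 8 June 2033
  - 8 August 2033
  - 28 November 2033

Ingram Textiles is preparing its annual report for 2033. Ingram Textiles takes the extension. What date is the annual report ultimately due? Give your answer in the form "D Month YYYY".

8 April 2033

The stated deadline is 27 March 2033.
27 March 2033 is a Sunday; the preceding business day is 25 March 2033 (Friday).
With the 14-day extension, 25 March 2033 becomes 8 April 2033.
8 April 2033 falls on a Friday, which is a business day, so no adjustment is needed.
So the filing is due 8 April 2033.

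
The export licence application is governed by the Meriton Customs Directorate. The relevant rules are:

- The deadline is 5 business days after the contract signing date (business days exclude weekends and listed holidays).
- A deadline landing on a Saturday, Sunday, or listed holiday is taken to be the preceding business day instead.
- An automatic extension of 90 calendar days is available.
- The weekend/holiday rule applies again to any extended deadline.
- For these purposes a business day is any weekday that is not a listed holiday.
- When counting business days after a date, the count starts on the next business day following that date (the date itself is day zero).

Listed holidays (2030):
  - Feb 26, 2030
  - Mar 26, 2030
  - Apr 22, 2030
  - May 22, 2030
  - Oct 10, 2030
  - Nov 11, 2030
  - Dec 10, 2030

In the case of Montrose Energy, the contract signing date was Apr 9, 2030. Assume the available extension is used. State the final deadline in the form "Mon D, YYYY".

5 business days after Apr 9, 2030, excluding weekends and holidays, is Apr 16, 2030.
Apr 16, 2030 (Tuesday) is already a business day.
With the 90-day extension, Apr 16, 2030 becomes Jul 15, 2030.
Jul 15, 2030 (Monday) is already a business day.
Deadline: Jul 15, 2030.

Jul 15, 2030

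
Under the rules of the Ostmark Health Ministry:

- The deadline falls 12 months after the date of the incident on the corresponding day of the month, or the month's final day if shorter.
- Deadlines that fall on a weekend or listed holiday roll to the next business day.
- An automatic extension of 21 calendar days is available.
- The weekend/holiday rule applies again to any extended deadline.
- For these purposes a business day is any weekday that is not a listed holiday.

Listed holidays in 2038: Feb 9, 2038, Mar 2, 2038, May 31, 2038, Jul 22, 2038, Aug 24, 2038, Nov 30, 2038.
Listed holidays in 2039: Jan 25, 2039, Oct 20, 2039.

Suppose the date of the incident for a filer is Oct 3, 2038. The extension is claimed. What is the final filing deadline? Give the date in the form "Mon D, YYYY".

Oct 24, 2039

Moving 12 months forward from Oct 3, 2038 on the corresponding day gives Oct 3, 2039.
Oct 3, 2039 falls on a Monday, which is a business day, so no adjustment is needed.
The 21-calendar-day extension moves the deadline from Oct 3, 2039 to Oct 24, 2039.
Oct 24, 2039 is a Monday and not a listed holiday, so it stands.
So the filing is due Oct 24, 2039.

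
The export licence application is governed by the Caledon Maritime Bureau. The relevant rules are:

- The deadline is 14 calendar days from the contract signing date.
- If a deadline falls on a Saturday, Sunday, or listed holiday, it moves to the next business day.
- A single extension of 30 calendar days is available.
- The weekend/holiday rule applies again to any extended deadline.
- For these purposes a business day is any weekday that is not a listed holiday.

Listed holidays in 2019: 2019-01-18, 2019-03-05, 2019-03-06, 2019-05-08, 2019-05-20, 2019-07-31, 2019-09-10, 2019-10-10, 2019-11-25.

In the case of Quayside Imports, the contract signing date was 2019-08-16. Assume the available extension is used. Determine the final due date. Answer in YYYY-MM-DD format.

2019-09-30

Trigger date 2019-08-16 + 14 calendar days = 2019-08-30.
2019-08-30 is a Friday and not a listed holiday, so it stands.
The 30-calendar-day extension moves the deadline from 2019-08-30 to 2019-09-29.
Because 2019-09-29 is a Sunday, the deadline becomes 2019-09-30 (Monday).
So the filing is due 2019-09-30.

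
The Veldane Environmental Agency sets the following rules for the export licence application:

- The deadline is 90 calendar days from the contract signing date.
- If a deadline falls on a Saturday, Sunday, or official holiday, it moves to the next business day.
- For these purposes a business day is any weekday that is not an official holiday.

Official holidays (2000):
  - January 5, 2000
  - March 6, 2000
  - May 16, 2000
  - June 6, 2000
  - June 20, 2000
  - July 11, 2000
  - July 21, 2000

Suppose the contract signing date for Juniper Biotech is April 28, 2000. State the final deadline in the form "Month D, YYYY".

90 calendar days after April 28, 2000 is July 27, 2000.
July 27, 2000 is a Thursday and not a listed holiday, so it stands.
So the filing is due July 27, 2000.

July 27, 2000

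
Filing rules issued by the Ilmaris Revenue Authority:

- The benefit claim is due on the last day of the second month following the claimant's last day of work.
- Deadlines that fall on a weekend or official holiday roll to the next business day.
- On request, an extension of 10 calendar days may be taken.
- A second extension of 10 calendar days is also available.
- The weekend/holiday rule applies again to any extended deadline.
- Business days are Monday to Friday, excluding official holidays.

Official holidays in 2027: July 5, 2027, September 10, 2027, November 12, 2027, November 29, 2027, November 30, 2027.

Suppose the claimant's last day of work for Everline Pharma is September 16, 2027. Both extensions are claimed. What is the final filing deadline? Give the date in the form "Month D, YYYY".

The second month after September 16, 2027 is November 2027, whose last day is November 30, 2027.
Because November 30, 2027 is a listed holiday, the deadline becomes December 1, 2027 (Wednesday).
With the 10-day extension, December 1, 2027 becomes December 11, 2027.
Because December 11, 2027 is a Saturday, the deadline becomes December 13, 2027 (Monday).
With the 10-day extension, December 13, 2027 becomes December 23, 2027.
December 23, 2027 (Thursday) is already a business day.
Deadline: December 23, 2027.

December 23, 2027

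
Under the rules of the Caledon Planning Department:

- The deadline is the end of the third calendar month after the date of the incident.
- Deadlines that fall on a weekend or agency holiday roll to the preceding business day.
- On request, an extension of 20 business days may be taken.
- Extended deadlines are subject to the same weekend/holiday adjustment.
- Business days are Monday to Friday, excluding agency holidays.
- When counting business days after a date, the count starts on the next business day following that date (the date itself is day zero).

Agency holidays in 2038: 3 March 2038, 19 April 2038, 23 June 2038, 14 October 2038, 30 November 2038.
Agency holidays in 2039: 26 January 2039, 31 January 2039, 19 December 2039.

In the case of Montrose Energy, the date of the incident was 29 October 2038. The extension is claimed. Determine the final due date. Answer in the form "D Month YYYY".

28 February 2039

3 months after 29 October 2038 falls in January 2039; the last day of that month is 31 January 2039.
31 January 2039 is a listed holiday, so it moves to the preceding business day, 28 January 2039 (Friday).
Applying the 20-business-day extension: 20 business days after 28 January 2039 is 28 February 2039.
28 February 2039 falls on a Monday, which is a business day, so no adjustment is needed.
The final due date is 28 February 2039.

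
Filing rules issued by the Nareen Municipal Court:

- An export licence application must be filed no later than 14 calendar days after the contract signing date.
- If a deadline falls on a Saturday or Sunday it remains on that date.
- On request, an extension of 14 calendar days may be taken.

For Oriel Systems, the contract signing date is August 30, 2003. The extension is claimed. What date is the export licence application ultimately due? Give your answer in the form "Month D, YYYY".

September 27, 2003

Trigger date August 30, 2003 + 14 calendar days = September 13, 2003.
September 13, 2003 is a Saturday; no weekend or holiday adjustment applies.
Applying the 14-calendar-day extension: September 13, 2003 + 14 days = September 27, 2003.
No adjustment is made for weekends or holidays, so September 27, 2003 stands.
The final due date is September 27, 2003.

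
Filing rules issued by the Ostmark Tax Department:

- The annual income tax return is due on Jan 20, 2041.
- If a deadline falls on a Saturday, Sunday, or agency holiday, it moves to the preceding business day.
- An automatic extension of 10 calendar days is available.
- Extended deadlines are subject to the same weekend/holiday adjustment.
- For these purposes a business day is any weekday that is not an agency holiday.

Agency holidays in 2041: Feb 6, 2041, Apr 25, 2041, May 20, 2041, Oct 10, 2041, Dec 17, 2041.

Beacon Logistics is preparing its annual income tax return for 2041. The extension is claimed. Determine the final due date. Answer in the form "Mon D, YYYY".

The stated deadline is Jan 20, 2041.
Because Jan 20, 2041 is a Sunday, the deadline becomes Jan 18, 2041 (Friday).
With the 10-day extension, Jan 18, 2041 becomes Jan 28, 2041.
Jan 28, 2041 falls on a Monday, which is a business day, so no adjustment is needed.
The final due date is Jan 28, 2041.

Jan 28, 2041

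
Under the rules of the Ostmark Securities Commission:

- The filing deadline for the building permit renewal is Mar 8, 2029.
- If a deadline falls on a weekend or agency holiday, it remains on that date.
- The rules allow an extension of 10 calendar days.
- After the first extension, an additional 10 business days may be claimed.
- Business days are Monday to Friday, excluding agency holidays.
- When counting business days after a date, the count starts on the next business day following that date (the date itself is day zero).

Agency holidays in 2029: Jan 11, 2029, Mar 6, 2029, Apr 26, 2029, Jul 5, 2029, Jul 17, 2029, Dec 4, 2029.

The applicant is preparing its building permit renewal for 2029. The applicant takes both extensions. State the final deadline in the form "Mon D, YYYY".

Mar 30, 2029

The stated deadline is Mar 8, 2029.
Mar 8, 2029 falls on a Thursday. The rules make no weekend/holiday allowance, so it remains Mar 8, 2029.
With the 10-day extension, Mar 8, 2029 becomes Mar 18, 2029.
Mar 18, 2029 is a Sunday; no weekend or holiday adjustment applies.
The 10-business-day extension runs from Mar 18, 2029 to Mar 30, 2029.
No adjustment is made for weekends or holidays, so Mar 30, 2029 stands.
The final due date is Mar 30, 2029.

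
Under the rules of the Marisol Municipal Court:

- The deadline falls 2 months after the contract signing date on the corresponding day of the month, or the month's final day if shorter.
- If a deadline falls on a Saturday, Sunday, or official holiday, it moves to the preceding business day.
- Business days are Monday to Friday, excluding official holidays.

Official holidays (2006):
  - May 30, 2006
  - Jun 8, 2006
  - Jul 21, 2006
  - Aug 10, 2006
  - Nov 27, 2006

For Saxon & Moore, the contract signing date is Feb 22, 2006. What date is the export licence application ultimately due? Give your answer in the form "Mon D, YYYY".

Apr 21, 2006

2 months after Feb 22, 2006, on the same day of the month, is Apr 22, 2006.
Apr 22, 2006 is a Saturday; the preceding business day is Apr 21, 2006 (Friday).
The final due date is Apr 21, 2006.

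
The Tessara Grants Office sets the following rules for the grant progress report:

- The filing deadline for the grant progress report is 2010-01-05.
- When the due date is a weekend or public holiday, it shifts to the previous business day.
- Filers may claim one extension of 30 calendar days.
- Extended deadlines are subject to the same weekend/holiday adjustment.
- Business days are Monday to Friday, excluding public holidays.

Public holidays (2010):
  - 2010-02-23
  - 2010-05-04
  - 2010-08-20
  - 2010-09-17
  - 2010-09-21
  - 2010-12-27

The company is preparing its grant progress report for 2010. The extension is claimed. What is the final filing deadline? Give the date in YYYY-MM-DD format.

2010-02-04

Start from the fixed due date, 2010-01-05.
2010-01-05 falls on a Tuesday, which is a business day, so no adjustment is needed.
The 30-calendar-day extension moves the deadline from 2010-01-05 to 2010-02-04.
2010-02-04 is a Thursday and not a listed holiday, so it stands.
So the filing is due 2010-02-04.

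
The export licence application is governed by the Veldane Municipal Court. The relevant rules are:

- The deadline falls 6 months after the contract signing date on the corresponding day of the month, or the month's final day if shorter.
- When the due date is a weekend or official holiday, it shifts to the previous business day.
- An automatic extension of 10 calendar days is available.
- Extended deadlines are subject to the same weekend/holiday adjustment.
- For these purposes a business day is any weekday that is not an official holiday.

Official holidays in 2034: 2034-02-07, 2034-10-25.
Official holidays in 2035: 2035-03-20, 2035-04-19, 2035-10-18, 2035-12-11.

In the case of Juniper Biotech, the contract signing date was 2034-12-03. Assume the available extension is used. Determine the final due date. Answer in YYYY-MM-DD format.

2035-06-11

Moving 6 months forward from 2034-12-03 on the corresponding day gives 2035-06-03.
2035-06-03 is a Sunday; the preceding business day is 2035-06-01 (Friday).
With the 10-day extension, 2035-06-01 becomes 2035-06-11.
Since 2035-06-11 is a Monday and not a holiday, the date is unchanged.
Deadline: 2035-06-11.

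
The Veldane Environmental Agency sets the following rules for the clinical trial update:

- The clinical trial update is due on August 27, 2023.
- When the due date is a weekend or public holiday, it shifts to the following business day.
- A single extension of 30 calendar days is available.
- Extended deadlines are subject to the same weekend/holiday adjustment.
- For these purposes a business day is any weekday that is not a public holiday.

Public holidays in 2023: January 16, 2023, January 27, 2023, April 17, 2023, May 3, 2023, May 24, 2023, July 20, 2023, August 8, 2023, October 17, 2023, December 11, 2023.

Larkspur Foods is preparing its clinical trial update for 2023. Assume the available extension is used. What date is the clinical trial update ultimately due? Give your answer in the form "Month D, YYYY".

The stated deadline is August 27, 2023.
Because August 27, 2023 is a Sunday, the deadline becomes August 28, 2023 (Monday).
Applying the 30-calendar-day extension: August 28, 2023 + 30 days = September 27, 2023.
September 27, 2023 falls on a Wednesday, which is a business day, so no adjustment is needed.
The final due date is September 27, 2023.

September 27, 2023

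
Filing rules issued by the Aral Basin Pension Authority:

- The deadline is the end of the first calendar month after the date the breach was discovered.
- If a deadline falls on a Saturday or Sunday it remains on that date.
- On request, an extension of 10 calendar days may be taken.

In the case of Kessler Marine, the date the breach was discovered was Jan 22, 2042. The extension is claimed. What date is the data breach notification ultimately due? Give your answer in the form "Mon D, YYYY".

Mar 10, 2042

The first month after Jan 22, 2042 is February 2042, whose last day is Feb 28, 2042.
Feb 28, 2042 falls on a Friday. The rules make no weekend/holiday allowance, so it remains Feb 28, 2042.
The 10-calendar-day extension moves the deadline from Feb 28, 2042 to Mar 10, 2042.
Mar 10, 2042 falls on a Monday. The rules make no weekend/holiday allowance, so it remains Mar 10, 2042.
Deadline: Mar 10, 2042.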